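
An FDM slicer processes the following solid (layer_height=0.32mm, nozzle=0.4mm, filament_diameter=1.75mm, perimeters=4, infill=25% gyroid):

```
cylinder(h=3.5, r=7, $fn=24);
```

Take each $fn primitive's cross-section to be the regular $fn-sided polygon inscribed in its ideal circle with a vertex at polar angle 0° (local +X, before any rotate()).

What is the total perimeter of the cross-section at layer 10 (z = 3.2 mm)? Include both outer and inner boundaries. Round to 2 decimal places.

At z = 3.2 mm: the cylinder: section is a regular 24-gon, circumradius r=7 (perimeter = 2·24·7.000·sin(180°/24) = 43.86 mm). Overall, the cross-section is a single solid region. Total boundary length (outer) = 43.86 mm.

43.86 mm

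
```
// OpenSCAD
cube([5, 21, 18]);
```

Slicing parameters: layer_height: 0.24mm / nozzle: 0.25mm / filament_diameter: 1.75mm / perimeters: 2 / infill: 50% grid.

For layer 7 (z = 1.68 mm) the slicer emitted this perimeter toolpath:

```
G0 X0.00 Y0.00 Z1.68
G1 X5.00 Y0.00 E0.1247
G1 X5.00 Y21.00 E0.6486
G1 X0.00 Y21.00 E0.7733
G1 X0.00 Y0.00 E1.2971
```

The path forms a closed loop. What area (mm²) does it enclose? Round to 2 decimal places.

Apply the shoelace formula to the sequence of (X, Y) vertices; enclosed area = 105.00 mm².

105.00 mm²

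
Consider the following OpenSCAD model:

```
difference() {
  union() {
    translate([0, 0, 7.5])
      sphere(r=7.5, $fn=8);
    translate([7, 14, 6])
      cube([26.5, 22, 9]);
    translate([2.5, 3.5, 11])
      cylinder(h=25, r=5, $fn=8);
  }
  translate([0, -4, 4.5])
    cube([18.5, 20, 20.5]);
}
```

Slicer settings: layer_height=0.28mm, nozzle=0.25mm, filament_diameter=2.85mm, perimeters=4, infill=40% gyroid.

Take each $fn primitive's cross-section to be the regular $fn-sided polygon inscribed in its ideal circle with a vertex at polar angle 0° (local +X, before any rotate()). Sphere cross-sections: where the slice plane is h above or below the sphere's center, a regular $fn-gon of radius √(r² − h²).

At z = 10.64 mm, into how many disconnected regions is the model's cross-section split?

2

At z = 10.64 mm: the sphere: section is a regular 8-gon, circumradius = √(r²−h²) = √(7.5²−3.14²) = 6.811; the cube at (7, 14) is present — its section is the full 26.5×22 rectangle; the cylinder at (2.5, 3.5) does not reach this height (z outside [11, 36]); Merging all regions: the 2 present regions are separate (no shared area or edge), so areas and boundary lengths simply add and each stays a separate island — 2 connected regions; the 18.5×20 cube at (0, -4) contributes its full rectangle; After the difference (first − rest): starting from the result so far, the 18.5×20 cube at (0, -4) partially overlaps it — only the 79.73 mm² overlap (of its 370.00 mm²) is removed, clipping the outline — 2 connected regions. The result has 2 disconnected regions.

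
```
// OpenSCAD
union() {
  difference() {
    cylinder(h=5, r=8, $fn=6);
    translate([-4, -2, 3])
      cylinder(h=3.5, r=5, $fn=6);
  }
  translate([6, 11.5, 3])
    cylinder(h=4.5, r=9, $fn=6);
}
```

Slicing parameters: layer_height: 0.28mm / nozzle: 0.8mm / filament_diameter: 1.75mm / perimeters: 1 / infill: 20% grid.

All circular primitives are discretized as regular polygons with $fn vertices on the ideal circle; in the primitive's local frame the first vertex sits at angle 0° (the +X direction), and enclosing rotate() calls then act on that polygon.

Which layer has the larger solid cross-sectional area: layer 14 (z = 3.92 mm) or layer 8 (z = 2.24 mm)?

Layer 14 (z = 3.92): the cylinder: section is a regular 6-gon, circumradius r=8 (area = (6/2)·8.000²·sin(360°/6) = 166.28 mm²); the r=5 cylinder at (-4, -2) contributes a regular 6-gon of circumradius 5 (area = (6/2)·5.000²·sin(360°/6) = 64.95 mm²); Subtracting the remaining from the first: starting from the r=8 cylinder (166.28 mm²), the r=5 cylinder at (-4, -2) partially overlaps it — only the 53.61 mm² overlap (of its 64.95 mm²) is removed, clipping the outline — area = 112.67 mm²; the r=9 cylinder at (6, 11.5) contributes a regular 6-gon of circumradius 9 (area = (6/2)·9.000²·sin(360°/6) = 210.44 mm²); Combining (union): the regions partially overlap — summed areas 323.11 mm² minus the doubly-counted overlap 14.05 mm² gives 309.06 mm² — area = 309.06 mm². So its area = 309.06 mm². Layer 8 (z = 2.24): the r=8 cylinder gives a regular 6-gon of circumradius 8 (constant along its height) (area = (6/2)·8.000²·sin(360°/6) = 166.28 mm²); the cylinder at (-4, -2) is not intersected at this z (z outside [3, 6.5]); After the difference (first − rest): none of the subtracted shapes is present at this height, so the r=8 cylinder is unchanged — area = 166.28 mm²; the cylinder at (6, 11.5) is absent (z outside [3, 7.5]); Combining (union): only the result so far is present, so the union is just that shape — area = 166.28 mm². So its area = 166.28 mm². Layer 14 is larger (309.06 vs 166.28 mm²).

layer 14 (z = 3.92 mm)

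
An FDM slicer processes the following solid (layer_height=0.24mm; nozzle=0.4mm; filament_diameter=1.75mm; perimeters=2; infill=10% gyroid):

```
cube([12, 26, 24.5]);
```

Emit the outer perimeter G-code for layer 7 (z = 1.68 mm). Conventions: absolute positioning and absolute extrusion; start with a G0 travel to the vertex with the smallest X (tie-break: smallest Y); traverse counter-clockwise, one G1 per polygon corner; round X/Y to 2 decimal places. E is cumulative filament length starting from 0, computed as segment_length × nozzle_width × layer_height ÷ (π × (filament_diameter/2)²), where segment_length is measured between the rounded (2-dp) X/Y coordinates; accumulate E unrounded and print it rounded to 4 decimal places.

At z = 1.68 mm: the cube (footprint 12×26) is included at this height. The outline is a single polygon with 4 vertices. Extrusion per mm of travel: 0.4 × 0.24 / (π × 0.875²) = 0.039912. Accumulating E over each segment gives final E = 3.0333.

G0 X0.00 Y0.00 Z1.68
G1 X12.00 Y0.00 E0.4789
G1 X12.00 Y26.00 E1.5167
G1 X0.00 Y26.00 E1.9956
G1 X0.00 Y0.00 E3.0333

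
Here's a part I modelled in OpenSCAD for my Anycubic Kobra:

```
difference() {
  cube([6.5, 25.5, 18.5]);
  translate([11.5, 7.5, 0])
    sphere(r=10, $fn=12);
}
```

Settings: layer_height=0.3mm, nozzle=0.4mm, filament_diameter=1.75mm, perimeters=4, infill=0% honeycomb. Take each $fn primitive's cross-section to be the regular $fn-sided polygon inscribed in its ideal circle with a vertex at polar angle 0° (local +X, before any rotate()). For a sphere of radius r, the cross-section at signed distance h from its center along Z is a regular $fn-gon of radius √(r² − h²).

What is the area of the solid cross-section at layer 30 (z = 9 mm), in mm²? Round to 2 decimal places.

165.75 mm²

At z = 9 mm: the cube is present — its section is the full 6.5×25.5 rectangle (area 165.75 mm²); the r=10 sphere at (11.5, 7.5) contributes a regular 12-gon of circumradius √(10²−9²) = 4.359 (area = (12/2)·4.359²·sin(360°/12) = 57.00 mm²); Subtracting the remaining from the first: starting from the 6.5×25.5 cube (165.75 mm²), the r=10 sphere at (11.5, 7.5) misses the remaining region (no effect) — area = 165.75 mm². Overall, the cross-section is a single solid region. Net area = 165.75 mm².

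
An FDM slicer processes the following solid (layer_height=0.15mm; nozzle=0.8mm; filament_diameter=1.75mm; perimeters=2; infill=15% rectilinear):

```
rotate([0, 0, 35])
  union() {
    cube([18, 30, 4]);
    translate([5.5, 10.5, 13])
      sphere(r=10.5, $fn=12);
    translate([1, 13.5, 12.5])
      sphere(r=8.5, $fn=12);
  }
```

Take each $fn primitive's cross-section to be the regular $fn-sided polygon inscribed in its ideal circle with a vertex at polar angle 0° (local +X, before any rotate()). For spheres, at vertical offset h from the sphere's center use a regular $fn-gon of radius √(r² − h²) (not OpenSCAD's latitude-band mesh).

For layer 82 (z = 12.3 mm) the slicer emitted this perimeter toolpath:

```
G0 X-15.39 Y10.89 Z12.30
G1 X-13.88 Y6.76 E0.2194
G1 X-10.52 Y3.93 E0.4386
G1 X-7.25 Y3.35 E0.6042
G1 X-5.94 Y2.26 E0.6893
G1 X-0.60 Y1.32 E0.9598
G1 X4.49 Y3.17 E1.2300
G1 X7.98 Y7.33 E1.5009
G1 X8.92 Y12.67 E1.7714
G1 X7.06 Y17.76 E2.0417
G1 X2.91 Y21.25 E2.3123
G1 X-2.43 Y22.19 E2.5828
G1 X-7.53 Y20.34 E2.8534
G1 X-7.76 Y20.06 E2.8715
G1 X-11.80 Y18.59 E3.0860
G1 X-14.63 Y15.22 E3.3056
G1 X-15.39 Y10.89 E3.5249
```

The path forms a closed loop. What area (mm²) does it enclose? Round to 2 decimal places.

378.59 mm²

Apply the shoelace formula to the sequence of (X, Y) vertices; enclosed area = 378.59 mm².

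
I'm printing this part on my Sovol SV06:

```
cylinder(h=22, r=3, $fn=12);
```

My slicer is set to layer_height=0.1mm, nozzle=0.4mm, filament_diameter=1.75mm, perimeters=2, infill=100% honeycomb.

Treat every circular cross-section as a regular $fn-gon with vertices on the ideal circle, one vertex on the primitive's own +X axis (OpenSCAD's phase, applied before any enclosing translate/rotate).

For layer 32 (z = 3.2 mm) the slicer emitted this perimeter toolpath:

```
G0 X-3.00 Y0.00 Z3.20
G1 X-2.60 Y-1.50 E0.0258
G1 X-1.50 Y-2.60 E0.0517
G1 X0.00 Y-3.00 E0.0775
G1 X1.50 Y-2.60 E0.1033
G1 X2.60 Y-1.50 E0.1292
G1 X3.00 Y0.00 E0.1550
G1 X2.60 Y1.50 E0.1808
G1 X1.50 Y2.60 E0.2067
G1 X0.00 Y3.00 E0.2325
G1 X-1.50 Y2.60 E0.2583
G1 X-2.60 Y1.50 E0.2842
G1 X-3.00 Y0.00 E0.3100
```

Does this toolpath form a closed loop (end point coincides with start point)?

Start point (G0): (-3.00, 0.00). End point (last G1): the path returns to the start — closed.

yes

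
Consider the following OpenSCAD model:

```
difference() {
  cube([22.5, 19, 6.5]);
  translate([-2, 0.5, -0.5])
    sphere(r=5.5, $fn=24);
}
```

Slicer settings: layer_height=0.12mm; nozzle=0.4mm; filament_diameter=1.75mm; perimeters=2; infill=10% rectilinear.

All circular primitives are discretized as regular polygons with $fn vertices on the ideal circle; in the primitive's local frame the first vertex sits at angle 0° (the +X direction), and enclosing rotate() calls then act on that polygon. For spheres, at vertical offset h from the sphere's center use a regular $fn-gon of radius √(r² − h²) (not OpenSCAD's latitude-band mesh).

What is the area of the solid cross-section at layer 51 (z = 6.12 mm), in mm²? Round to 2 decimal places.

At z = 6.12 mm: the cube (footprint 22.5×19) is included at this height (area 427.50 mm²); the sphere at (-2, 0.5) does not reach this height (|z−center|=6.620 > r=5.5); After the difference (first − rest): none of the subtracted shapes is present at this height, so the 22.5×19 cube is unchanged — area = 427.50 mm². Overall, the cross-section is a single solid region. Net area = 427.50 mm².

427.50 mm²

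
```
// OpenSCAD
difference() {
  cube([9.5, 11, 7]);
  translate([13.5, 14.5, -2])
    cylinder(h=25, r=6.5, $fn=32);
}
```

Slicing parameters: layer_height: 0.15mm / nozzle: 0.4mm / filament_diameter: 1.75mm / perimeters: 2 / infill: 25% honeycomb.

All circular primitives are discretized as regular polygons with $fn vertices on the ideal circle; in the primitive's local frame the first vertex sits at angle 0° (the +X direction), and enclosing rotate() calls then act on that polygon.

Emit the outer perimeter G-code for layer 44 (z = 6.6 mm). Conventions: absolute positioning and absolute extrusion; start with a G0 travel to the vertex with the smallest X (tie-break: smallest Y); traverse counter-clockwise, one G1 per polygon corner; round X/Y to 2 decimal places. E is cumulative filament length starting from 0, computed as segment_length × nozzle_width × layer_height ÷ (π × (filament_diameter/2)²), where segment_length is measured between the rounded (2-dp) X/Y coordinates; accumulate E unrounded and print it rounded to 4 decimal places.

At z = 6.6 mm: the cube is present — its section is the full 9.5×11 rectangle; the cylinder at (13.5, 14.5): section is a regular 32-gon, circumradius r=6.5; Taking the first minus the rest: starting from the 9.5×11 cube, the r=6.5 cylinder at (13.5, 14.5) partially overlaps it — only the 1.29 mm² overlap (of its 131.88 mm²) is removed, clipping the outline — 1 connected region. The outline is a single polygon with 7 vertices. Extrusion per mm of travel: 0.4 × 0.15 / (π × 0.875²) = 0.024945. Accumulating E over each segment gives final E = 1.0009.

G0 X0.00 Y0.00 Z6.60
G1 X9.50 Y0.00 E0.2370
G1 X9.50 Y9.41 E0.4717
G1 X8.90 Y9.90 E0.4910
G1 X8.10 Y10.89 E0.5228
G1 X8.04 Y11.00 E0.5259
G1 X0.00 Y11.00 E0.7265
G1 X0.00 Y0.00 E1.0009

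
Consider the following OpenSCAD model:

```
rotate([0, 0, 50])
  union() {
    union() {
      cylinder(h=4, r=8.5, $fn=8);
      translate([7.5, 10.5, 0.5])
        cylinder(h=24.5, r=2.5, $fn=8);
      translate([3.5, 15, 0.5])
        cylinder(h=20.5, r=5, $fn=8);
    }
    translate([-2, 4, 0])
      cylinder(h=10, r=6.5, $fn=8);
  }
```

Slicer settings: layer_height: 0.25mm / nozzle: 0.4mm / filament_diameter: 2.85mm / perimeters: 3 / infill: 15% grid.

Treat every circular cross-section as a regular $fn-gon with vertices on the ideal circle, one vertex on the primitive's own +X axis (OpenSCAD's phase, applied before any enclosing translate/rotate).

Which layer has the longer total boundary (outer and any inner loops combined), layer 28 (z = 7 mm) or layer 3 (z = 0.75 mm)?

layer 3 (z = 0.75 mm)

Layer 28 (z = 7): the cylinder does not reach this height (z outside [0, 4]); the r=2.5 cylinder at (7.5, 10.5) gives a regular 8-gon of circumradius 2.5 (constant along its height) (perimeter = 2·8·2.500·sin(180°/8) = 15.31 mm); the r=5 cylinder at (3.5, 15) contributes a regular 8-gon of circumradius 5 (perimeter = 2·8·5.000·sin(180°/8) = 30.61 mm); Combining (union): the regions partially overlap (shared area 2.64 mm²), so the edge portions inside another operand are dropped and the merged outline is re-measured after clipping — boundary = 38.36 mm; the r=6.5 cylinder at (-2, 4) gives a regular 8-gon of circumradius 6.5 (constant along its height) (perimeter = 2·8·6.500·sin(180°/8) = 39.80 mm); Taking the union: the 2 present regions are separate (no shared area or edge), so areas and boundary lengths simply add and each stays a separate island — boundary = 78.16 mm; (rotated 50° about Z; rotation is an isometry so areas/perimeters/island counts are preserved). So its perimeter = 78.16 mm. Layer 3 (z = 0.75): the cylinder: section is a regular 8-gon, circumradius r=8.5 (perimeter = 2·8·8.500·sin(180°/8) = 52.04 mm); the r=2.5 cylinder at (7.5, 10.5) gives a regular 8-gon of circumradius 2.5 (constant along its height) (perimeter = 2·8·2.500·sin(180°/8) = 15.31 mm); the r=5 cylinder at (3.5, 15) gives a regular 8-gon of circumradius 5 (constant along its height) (perimeter = 2·8·5.000·sin(180°/8) = 30.61 mm); Taking the union: the regions partially overlap (shared area 2.64 mm²), so the edge portions inside another operand are dropped and the merged outline is re-measured after clipping — boundary = 90.41 mm; the cylinder at (-2, 4): section is a regular 8-gon, circumradius r=6.5 (perimeter = 2·8·6.500·sin(180°/8) = 39.80 mm); Merging all regions: the regions partially overlap (shared area 92.81 mm²), so the edge portions inside another operand are dropped and the merged outline is re-measured after clipping — boundary = 94.74 mm; (rotated 50° about Z; rotation is an isometry so areas/perimeters/island counts are preserved). So its perimeter = 94.74 mm. Layer 3 is larger (94.74 vs 78.16 mm).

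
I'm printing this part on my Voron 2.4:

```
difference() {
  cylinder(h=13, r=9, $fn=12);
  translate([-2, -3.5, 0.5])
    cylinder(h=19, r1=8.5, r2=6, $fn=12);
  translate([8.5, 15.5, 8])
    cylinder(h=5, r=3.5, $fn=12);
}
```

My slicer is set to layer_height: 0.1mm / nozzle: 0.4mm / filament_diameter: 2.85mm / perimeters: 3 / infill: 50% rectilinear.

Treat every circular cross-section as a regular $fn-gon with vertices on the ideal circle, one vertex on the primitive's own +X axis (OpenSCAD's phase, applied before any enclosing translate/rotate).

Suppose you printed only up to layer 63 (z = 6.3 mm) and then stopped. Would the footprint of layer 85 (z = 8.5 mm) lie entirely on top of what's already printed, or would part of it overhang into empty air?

part overhangs

Compare the two slices. At z = 6.3: the r=9 cylinder contributes a regular 12-gon of circumradius 9 (area = (12/2)·9.000²·sin(360°/12) = 243.00 mm²); the cone at (-2, -3.5): at t=0.305 of its height the radius interpolates to r₁+(r₂−r₁)t = 7.737, giving a regular 12-gon of that circumradius (area = (12/2)·7.737²·sin(360°/12) = 179.58 mm²); the cylinder at (8.5, 15.5) is not intersected at this z (z outside [8, 13]); Subtracting the remaining from the first: starting from the r=9 cylinder (243.00 mm²), the cone at (-2, -3.5) partially overlaps it — only the 142.86 mm² overlap (of its 179.58 mm²) is removed, clipping the outline — area = 100.14 mm². At z = 8.5: the cylinder: section is a regular 12-gon, circumradius r=9 (area = (12/2)·9.000²·sin(360°/12) = 243.00 mm²); the cone at (-2, -3.5): at t=0.421 of its height the radius interpolates to r₁+(r₂−r₁)t = 7.447, giving a regular 12-gon of that circumradius (area = (12/2)·7.447²·sin(360°/12) = 166.39 mm²); the r=3.5 cylinder at (8.5, 15.5) contributes a regular 12-gon of circumradius 3.5 (area = (12/2)·3.500²·sin(360°/12) = 36.75 mm²); After the difference (first − rest): starting from the r=9 cylinder (243.00 mm²), the cone at (-2, -3.5) partially overlaps it — only the 135.74 mm² overlap (of its 166.39 mm²) is removed, clipping the outline; the r=3.5 cylinder at (8.5, 15.5) misses the remaining region (no effect) — area = 107.26 mm². Checking containment: at z = 8.5 the cross-section extends beyond the z = 6.3 cross-section by about 7.12 mm².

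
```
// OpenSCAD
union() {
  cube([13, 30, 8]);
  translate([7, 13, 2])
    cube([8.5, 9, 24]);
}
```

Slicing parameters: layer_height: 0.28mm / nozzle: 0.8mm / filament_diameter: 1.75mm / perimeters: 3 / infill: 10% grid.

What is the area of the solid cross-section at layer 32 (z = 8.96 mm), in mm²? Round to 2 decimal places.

At z = 8.96 mm: the cube is not intersected at this z (z outside [0, 8]); the cube at (7, 13) (footprint 8.5×9) is included at this height (area 76.50 mm²); Taking the union: only the 8.5×9 cube at (7, 13) is present, so the union is just that shape — area = 76.50 mm². Overall, the cross-section is a single solid region. Net area = 76.50 mm².

76.50 mm²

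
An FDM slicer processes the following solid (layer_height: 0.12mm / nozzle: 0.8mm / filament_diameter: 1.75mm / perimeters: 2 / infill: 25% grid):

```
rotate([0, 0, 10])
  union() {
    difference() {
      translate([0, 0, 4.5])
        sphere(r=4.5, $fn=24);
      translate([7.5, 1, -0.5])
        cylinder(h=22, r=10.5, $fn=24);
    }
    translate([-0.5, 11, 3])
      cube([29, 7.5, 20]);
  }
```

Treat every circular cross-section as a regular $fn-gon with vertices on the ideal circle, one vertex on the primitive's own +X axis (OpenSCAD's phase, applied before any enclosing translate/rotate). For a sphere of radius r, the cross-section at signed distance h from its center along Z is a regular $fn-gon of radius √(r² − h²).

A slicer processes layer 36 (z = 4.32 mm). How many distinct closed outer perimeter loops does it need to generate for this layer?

2

At z = 4.32 mm: the r=4.5 sphere slices to a regular 24-gon of circumradius 4.496 (√(r²−h²) with h=0.18 from center); the r=10.5 cylinder at (7.5, 1) contributes a regular 24-gon of circumradius 10.5; Taking the first minus the rest: starting from the r=4.5 sphere, the r=10.5 cylinder at (7.5, 1) partially overlaps it — only the 53.55 mm² overlap (of its 342.42 mm²) is removed, clipping the outline — 1 connected region; the cube at (-0.5, 11) (footprint 29×7.5) is included at this height; Combining (union): the 2 present regions are separate (no shared area or edge), so areas and boundary lengths simply add and each stays a separate island — 2 connected regions; (rotated 10° about Z; rotation is an isometry so areas/perimeters/island counts are preserved). The result has 2 disconnected regions.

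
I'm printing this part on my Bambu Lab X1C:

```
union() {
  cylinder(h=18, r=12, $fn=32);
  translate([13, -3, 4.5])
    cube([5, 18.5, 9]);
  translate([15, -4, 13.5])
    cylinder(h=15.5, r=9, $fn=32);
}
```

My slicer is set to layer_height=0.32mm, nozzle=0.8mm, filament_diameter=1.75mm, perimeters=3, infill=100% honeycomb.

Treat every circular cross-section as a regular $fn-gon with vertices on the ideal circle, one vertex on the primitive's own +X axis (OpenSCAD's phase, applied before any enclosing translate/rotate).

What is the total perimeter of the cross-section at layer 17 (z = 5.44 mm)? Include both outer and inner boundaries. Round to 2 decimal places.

122.28 mm

At z = 5.44 mm: the cylinder: section is a regular 32-gon, circumradius r=12 (perimeter = 2·32·12.000·sin(180°/32) = 75.28 mm); the 5×18.5 cube at (13, -3) contributes its full rectangle (perimeter 47.00 mm); the cylinder at (15, -4) is not intersected at this z (z outside [13.5, 29]); Merging all regions: the 2 present regions are separate (no shared area or edge), so areas and boundary lengths simply add and each stays a separate island — boundary = 122.28 mm. Overall, the cross-section has 2 separate islands. Total boundary length (outer) = 122.28 mm.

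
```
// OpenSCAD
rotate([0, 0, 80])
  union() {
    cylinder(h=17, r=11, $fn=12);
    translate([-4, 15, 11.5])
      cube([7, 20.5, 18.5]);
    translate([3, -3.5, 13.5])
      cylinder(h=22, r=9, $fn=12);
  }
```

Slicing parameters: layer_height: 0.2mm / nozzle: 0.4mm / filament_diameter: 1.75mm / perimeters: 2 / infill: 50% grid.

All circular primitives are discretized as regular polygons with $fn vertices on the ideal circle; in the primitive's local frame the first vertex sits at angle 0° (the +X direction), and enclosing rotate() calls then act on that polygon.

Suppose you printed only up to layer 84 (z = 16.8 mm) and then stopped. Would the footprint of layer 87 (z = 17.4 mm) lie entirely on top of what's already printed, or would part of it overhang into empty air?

Compare the two slices. At z = 16.8: the r=11 cylinder gives a regular 12-gon of circumradius 11 (constant along its height) (area = (12/2)·11.000²·sin(360°/12) = 363.00 mm²); the cube at (-4, 15) is present — its section is the full 7×20.5 rectangle (area 143.50 mm²); the r=9 cylinder at (3, -3.5) gives a regular 12-gon of circumradius 9 (constant along its height) (area = (12/2)·9.000²·sin(360°/12) = 243.00 mm²); Merging all regions: the regions partially overlap — summed areas 749.50 mm² minus the doubly-counted overlap 205.41 mm² gives 544.09 mm² — area = 544.09 mm²; (whole slice rotated 80° about Z — lengths, areas and connectivity unchanged). At z = 17.4: the cylinder does not reach this height (z outside [0, 17]); the cube at (-4, 15) is present — its section is the full 7×20.5 rectangle (area 143.50 mm²); the cylinder at (3, -3.5): section is a regular 12-gon, circumradius r=9 (area = (12/2)·9.000²·sin(360°/12) = 243.00 mm²); Combining (union): the 2 present regions are separate (no shared area or edge), so areas and boundary lengths simply add and each stays a separate island — area = 386.50 mm²; (whole slice rotated 80° about Z — lengths, areas and connectivity unchanged). Checking containment: the cross-section at z = 17.4 is a subset of the cross-section at z = 16.8.

entirely on top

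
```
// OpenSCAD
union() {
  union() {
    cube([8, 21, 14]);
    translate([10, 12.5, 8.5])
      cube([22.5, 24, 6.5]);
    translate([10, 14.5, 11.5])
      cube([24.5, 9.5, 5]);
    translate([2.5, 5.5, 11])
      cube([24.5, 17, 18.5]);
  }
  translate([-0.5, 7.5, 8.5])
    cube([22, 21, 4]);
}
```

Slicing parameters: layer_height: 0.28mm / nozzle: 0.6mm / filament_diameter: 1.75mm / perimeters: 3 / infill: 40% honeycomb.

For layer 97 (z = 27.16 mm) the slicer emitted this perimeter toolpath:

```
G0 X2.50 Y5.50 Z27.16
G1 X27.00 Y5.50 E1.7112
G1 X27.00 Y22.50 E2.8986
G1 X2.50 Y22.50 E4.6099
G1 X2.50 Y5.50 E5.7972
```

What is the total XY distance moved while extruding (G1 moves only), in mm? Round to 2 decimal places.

Sum the Euclidean lengths of each G1 segment: total = 83.00 mm.

83.00 mm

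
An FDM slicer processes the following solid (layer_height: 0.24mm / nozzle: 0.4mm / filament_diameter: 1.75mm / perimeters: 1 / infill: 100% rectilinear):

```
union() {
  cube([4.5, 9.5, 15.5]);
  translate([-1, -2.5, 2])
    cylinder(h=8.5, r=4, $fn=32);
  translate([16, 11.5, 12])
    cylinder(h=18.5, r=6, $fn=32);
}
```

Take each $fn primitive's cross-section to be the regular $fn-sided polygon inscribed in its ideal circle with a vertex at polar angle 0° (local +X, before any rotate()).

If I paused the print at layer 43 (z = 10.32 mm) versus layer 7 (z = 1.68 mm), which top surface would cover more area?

Layer 43 (z = 10.32): the cube is present — its section is the full 4.5×9.5 rectangle (area 42.75 mm²); the r=4 cylinder at (-1, -2.5) gives a regular 32-gon of circumradius 4 (constant along its height) (area = (32/2)·4.000²·sin(360°/32) = 49.94 mm²); the cylinder at (16, 11.5) does not reach this height (z outside [12, 30.5]); Combining (union): the regions partially overlap — summed areas 92.69 mm² minus the doubly-counted overlap 1.77 mm² gives 90.92 mm² — area = 90.92 mm². So its area = 90.92 mm². Layer 7 (z = 1.68): the 4.5×9.5 cube contributes its full rectangle (area 42.75 mm²); the cylinder at (-1, -2.5) does not reach this height (z outside [2, 10.5]); the cylinder at (16, 11.5) does not reach this height (z outside [12, 30.5]); Merging all regions: only the 4.5×9.5 cube is present, so the union is just that shape — area = 42.75 mm². So its area = 42.75 mm². Layer 43 is larger (90.92 vs 42.75 mm²).

layer 43 (z = 10.32 mm)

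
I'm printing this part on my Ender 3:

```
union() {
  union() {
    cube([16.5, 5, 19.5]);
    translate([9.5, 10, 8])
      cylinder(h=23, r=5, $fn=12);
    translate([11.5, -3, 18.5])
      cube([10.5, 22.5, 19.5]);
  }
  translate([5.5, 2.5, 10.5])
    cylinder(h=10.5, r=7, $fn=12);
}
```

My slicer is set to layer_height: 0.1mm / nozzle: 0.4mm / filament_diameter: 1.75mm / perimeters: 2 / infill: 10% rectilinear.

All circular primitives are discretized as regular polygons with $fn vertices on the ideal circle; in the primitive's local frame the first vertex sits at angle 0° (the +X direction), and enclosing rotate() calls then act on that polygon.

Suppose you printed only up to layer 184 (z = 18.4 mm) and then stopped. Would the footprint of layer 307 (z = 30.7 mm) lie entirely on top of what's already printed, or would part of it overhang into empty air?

Compare the two slices. At z = 18.4: the cube is present — its section is the full 16.5×5 rectangle (area 82.50 mm²); the r=5 cylinder at (9.5, 10) contributes a regular 12-gon of circumradius 5 (area = (12/2)·5.000²·sin(360°/12) = 75.00 mm²); the cube at (11.5, -3) does not reach this height (z outside [18.5, 38]); Taking the union: the 2 present regions are separate (no shared area or edge), so areas and boundary lengths simply add and each stays a separate island — area = 157.50 mm²; the r=7 cylinder at (5.5, 2.5) contributes a regular 12-gon of circumradius 7 (area = (12/2)·7.000²·sin(360°/12) = 147.00 mm²); Merging all regions: the regions partially overlap — summed areas 304.50 mm² minus the doubly-counted overlap 78.42 mm² gives 226.08 mm² — area = 226.08 mm². At z = 30.7: the cube is not intersected at this z (z outside [0, 19.5]); the r=5 cylinder at (9.5, 10) contributes a regular 12-gon of circumradius 5 (area = (12/2)·5.000²·sin(360°/12) = 75.00 mm²); the 10.5×22.5 cube at (11.5, -3) contributes its full rectangle (area 236.25 mm²); Combining (union): the regions partially overlap — summed areas 311.25 mm² minus the doubly-counted overlap 18.57 mm² gives 292.68 mm² — area = 292.68 mm²; the cylinder at (5.5, 2.5) is absent (z outside [10.5, 21]); Combining (union): only that combined region is present, so the union is just that shape — area = 292.68 mm². Checking containment: at z = 30.7 the cross-section extends beyond the z = 18.4 cross-section by about 192.34 mm².

part overhangs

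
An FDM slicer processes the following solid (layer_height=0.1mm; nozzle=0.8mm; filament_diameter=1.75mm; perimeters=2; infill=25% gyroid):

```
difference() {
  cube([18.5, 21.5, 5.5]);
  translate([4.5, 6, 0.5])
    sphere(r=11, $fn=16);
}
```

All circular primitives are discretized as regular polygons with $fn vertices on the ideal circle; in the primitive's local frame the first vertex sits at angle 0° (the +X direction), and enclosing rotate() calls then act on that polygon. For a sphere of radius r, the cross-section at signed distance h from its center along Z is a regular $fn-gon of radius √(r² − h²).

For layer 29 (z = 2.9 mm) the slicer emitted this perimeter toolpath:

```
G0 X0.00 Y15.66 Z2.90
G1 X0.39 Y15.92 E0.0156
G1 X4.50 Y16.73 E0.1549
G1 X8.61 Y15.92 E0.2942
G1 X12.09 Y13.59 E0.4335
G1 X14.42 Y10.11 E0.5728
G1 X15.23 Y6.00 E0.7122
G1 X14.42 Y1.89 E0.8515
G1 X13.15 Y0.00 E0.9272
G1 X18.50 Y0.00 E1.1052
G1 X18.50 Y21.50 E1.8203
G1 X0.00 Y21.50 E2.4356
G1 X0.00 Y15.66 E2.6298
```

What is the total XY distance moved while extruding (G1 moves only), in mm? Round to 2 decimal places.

79.07 mm

Sum the Euclidean lengths of each G1 segment: total = 79.07 mm.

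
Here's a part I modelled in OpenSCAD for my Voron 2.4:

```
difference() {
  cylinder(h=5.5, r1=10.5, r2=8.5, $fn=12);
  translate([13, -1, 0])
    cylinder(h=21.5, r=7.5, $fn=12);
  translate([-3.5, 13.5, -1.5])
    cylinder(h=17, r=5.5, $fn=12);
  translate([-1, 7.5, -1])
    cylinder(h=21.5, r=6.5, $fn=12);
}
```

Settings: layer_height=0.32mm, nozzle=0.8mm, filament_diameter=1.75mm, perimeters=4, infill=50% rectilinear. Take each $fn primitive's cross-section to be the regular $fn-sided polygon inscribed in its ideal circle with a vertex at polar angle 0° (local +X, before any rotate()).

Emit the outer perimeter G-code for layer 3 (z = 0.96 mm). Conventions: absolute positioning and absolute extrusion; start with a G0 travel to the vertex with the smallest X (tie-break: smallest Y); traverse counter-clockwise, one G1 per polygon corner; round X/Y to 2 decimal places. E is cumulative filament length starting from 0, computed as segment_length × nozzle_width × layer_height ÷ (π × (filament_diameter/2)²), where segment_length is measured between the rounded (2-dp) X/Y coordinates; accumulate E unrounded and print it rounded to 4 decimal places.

G0 X-10.15 Y0.00 Z0.96
G1 X-8.79 Y-5.08 E0.5597
G1 X-5.08 Y-8.79 E1.1181
G1 X0.00 Y-10.15 E1.6779
G1 X5.08 Y-8.79 E2.2376
G1 X7.81 Y-6.06 E2.6485
G1 X6.50 Y-4.75 E2.8457
G1 X5.50 Y-1.00 E3.2587
G1 X6.50 Y2.75 E3.6718
G1 X8.80 Y5.04 E4.0172
G1 X8.79 Y5.08 E4.0216
G1 X5.18 Y8.68 E4.5643
G1 X5.50 Y7.50 E4.6944
G1 X4.63 Y4.25 E5.0525
G1 X2.25 Y1.87 E5.4107
G1 X-1.00 Y1.00 E5.7688
G1 X-4.25 Y1.87 E6.1269
G1 X-6.63 Y4.25 E6.4851
G1 X-7.26 Y6.61 E6.7451
G1 X-8.79 Y5.08 E6.9754
G1 X-10.15 Y0.00 E7.5351

At z = 0.96 mm: the cone (r1=10.5→r2=8.5) has section circumradius 10.151 here — a regular 12-gon; the r=7.5 cylinder at (13, -1) contributes a regular 12-gon of circumradius 7.5; the cylinder at (-3.5, 13.5): section is a regular 12-gon, circumradius r=5.5; the r=6.5 cylinder at (-1, 7.5) gives a regular 12-gon of circumradius 6.5 (constant along its height); After the difference (first − rest): starting from the cone, the r=7.5 cylinder at (13, -1) partially overlaps it — only the 32.08 mm² overlap (of its 168.75 mm²) is removed, clipping the outline; the r=5.5 cylinder at (-3.5, 13.5) partially overlaps it — only the 5.51 mm² overlap (of its 90.75 mm²) is removed, clipping the outline; the r=6.5 cylinder at (-1, 7.5) partially overlaps it — only the 78.52 mm² overlap (of its 126.75 mm²) is removed, clipping the outline — 1 connected region. The outline is a single polygon with 20 vertices. Extrusion per mm of travel: 0.8 × 0.32 / (π × 0.875²) = 0.106432. Accumulating E over each segment gives final E = 7.5351.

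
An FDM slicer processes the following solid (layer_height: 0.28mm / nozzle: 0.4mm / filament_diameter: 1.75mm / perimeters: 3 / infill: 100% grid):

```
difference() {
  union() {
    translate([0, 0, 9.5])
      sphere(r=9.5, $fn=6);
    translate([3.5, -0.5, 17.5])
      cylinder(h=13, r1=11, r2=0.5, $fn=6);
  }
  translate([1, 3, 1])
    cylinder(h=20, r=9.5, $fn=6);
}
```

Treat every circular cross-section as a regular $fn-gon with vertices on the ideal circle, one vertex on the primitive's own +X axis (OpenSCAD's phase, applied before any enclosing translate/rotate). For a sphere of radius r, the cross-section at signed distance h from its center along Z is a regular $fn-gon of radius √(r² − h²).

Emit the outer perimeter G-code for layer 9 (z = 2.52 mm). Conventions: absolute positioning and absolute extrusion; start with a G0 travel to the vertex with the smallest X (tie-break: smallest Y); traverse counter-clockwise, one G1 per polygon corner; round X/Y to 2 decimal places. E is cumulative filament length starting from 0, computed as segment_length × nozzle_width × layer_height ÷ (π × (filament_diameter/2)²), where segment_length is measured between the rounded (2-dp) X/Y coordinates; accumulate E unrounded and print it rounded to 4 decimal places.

G0 X-3.43 Y-5.23 Z2.52
G1 X-3.22 Y-5.58 E0.0190
G1 X3.22 Y-5.58 E0.3189
G1 X3.43 Y-5.23 E0.3379
G1 X-3.43 Y-5.23 E0.6573

At z = 2.52 mm: the r=9.5 sphere slices to a regular 6-gon of circumradius 6.444 (√(r²−h²) with h=6.98 from center); the cone at (3.5, -0.5) does not reach this height (z outside [17.5, 30.5]); Combining (union): only the r=9.5 sphere is present, so the union is just that shape — 1 connected region; the r=9.5 cylinder at (1, 3) gives a regular 6-gon of circumradius 9.5 (constant along its height); After the difference (first − rest): starting from the result so far, the r=9.5 cylinder at (1, 3) partially overlaps it — only the 105.55 mm² overlap (of its 234.48 mm²) is removed, clipping the outline — 1 connected region. The outline is a single polygon with 4 vertices. Extrusion per mm of travel: 0.4 × 0.28 / (π × 0.875²) = 0.046564. Accumulating E over each segment gives final E = 0.6573.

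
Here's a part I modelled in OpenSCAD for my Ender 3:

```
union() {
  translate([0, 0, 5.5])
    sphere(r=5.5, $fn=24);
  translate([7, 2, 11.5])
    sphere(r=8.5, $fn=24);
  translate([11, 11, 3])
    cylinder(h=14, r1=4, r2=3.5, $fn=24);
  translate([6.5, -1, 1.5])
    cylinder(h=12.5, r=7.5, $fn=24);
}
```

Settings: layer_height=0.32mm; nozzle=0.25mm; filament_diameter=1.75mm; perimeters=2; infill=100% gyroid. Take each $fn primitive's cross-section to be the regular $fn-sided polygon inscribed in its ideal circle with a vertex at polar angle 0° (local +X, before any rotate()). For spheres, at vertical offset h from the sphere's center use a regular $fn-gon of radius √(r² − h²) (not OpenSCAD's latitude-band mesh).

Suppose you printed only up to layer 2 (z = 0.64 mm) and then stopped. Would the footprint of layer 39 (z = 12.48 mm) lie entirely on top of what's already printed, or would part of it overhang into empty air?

part overhangs

Compare the two slices. At z = 0.64: the sphere: section is a regular 24-gon, circumradius = √(r²−h²) = √(5.5²−4.86²) = 2.575 (area = (24/2)·2.575²·sin(360°/24) = 20.59 mm²); the sphere at (7, 2) is not intersected at this z (|z−center|=10.860 > r=8.5); the cone at (11, 11) is absent (z outside [3, 17]); the cylinder at (6.5, -1) is not intersected at this z (z outside [1.5, 14]); Taking the union: only the r=5.5 sphere is present, so the union is just that shape — area = 20.59 mm². At z = 12.48: the sphere is absent (|z−center|=6.980 > r=5.5); the sphere at (7, 2): section is a regular 24-gon, circumradius = √(r²−h²) = √(8.5²−0.98²) = 8.443 (area = (24/2)·8.443²·sin(360°/24) = 221.41 mm²); the cone at (11, 11) (r1=4→r2=3.5) has section circumradius 3.661 here — a regular 24-gon (area = (24/2)·3.661²·sin(360°/24) = 41.64 mm²); the r=7.5 cylinder at (6.5, -1) contributes a regular 24-gon of circumradius 7.5 (area = (24/2)·7.500²·sin(360°/24) = 174.70 mm²); Merging all regions: the regions partially overlap — summed areas 437.75 mm² minus the doubly-counted overlap 156.98 mm² gives 280.77 mm² — area = 280.77 mm². Checking containment: at z = 12.48 the cross-section extends beyond the z = 0.64 cross-section by about 264.83 mm².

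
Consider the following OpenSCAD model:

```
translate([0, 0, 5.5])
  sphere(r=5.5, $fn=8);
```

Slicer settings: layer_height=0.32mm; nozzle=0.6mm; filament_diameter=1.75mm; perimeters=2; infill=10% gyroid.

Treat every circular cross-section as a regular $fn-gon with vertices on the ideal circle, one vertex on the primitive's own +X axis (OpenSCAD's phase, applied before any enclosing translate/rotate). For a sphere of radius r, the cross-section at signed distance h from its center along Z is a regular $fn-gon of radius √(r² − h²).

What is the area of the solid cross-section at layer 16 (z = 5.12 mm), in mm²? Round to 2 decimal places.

At z = 5.12 mm: the sphere: section is a regular 8-gon, circumradius = √(r²−h²) = √(5.5²−0.38²) = 5.487 (area = (8/2)·5.487²·sin(360°/8) = 85.15 mm²). Overall, the cross-section is a single solid region. Net area = 85.15 mm².

85.15 mm²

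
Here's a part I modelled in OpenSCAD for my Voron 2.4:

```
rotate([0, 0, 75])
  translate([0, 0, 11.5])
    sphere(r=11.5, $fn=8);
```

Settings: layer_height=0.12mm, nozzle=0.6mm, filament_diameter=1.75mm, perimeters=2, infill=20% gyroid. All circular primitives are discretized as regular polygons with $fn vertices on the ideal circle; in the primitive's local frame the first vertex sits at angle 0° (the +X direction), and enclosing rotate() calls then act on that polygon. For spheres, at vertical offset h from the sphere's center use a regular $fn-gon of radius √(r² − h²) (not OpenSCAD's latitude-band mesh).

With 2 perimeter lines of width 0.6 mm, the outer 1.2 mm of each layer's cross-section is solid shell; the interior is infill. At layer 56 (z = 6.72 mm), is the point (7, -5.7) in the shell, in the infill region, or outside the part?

At z = 6.72 mm: the r=11.5 sphere contributes a regular 8-gon of circumradius √(11.5²−4.78²) = 10.460; (whole slice rotated 75° about Z — lengths, areas and connectivity unchanged). Overall, the cross-section is a single solid region. Undo the 75° rotation: the query point maps to (-3.694, -8.237) in the un-rotated model frame. The nearest boundary edge runs (-7.40, -7.40)→(-0.00, -10.46); distance from the point to it = 0.64 mm. The point is inside the cross-section, 0.64 mm from the nearest boundary — within the 1.2 mm shell band (2 × 0.6).

shell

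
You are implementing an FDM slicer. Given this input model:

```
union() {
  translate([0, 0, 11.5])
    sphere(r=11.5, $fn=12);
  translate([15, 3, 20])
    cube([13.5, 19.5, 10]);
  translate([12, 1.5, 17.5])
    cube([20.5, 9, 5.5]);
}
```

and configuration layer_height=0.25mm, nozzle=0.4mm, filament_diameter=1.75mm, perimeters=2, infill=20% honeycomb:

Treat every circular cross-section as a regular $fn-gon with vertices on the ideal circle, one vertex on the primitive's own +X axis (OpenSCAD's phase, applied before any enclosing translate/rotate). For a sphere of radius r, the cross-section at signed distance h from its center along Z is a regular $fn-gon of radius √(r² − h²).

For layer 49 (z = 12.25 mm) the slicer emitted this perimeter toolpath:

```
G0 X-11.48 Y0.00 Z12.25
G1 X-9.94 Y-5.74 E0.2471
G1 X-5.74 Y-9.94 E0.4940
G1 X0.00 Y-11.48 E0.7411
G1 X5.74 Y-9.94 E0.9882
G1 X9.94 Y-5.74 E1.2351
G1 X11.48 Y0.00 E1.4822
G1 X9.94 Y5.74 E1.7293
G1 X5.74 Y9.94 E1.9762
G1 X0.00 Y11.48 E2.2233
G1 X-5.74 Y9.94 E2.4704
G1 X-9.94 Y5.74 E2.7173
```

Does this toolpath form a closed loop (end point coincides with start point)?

no

Start point (G0): (-11.48, 0.00). End point (last G1): the path does not return to the start — open.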